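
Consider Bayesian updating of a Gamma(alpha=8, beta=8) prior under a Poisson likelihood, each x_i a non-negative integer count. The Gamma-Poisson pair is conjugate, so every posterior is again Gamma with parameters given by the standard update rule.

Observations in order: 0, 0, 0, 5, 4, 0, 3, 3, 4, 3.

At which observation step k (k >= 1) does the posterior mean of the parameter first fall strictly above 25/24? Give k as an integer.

obs 1: x=0 → posterior Gamma(8, 9)
obs 2: x=0 → posterior Gamma(8, 10)
obs 3: x=0 → posterior Gamma(8, 11)
obs 4: x=5 → posterior Gamma(13, 12)
obs 5: x=4 → posterior Gamma(17, 13)
obs 6: x=0 → posterior Gamma(17, 14)
obs 7: x=3 → posterior Gamma(20, 15)
obs 8: x=3 → posterior Gamma(23, 16)
obs 9: x=4 → posterior Gamma(27, 17)
obs 10: x=3 → posterior Gamma(30, 18)

k = 4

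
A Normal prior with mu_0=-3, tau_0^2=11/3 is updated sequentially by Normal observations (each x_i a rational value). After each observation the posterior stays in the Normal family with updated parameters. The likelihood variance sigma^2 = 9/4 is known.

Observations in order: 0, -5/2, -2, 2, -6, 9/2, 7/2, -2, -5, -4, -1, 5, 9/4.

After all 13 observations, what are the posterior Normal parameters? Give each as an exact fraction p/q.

obs 1: x=0 → posterior Normal(-81/71, 99/71)
obs 2: x=-5/2 → posterior Normal(-191/115, 99/115)
obs 3: x=-2 → posterior Normal(-93/53, 33/53)
obs 4: x=2 → posterior Normal(-191/203, 99/203)
obs 5: x=-6 → posterior Normal(-35/19, 99/247)
obs 6: x=9/2 → posterior Normal(-257/291, 33/97)
obs 7: x=7/2 → posterior Normal(-103/335, 99/335)
obs 8: x=-2 → posterior Normal(-191/379, 99/379)
obs 9: x=-5 → posterior Normal(-137/141, 11/47)
obs 10: x=-4 → posterior Normal(-587/467, 99/467)
obs 11: x=-1 → posterior Normal(-631/511, 99/511)
obs 12: x=5 → posterior Normal(-137/185, 33/185)
obs 13: x=9/4 → posterior Normal(-312/599, 99/599)

mu_0=-312/599, tau_0^2=99/599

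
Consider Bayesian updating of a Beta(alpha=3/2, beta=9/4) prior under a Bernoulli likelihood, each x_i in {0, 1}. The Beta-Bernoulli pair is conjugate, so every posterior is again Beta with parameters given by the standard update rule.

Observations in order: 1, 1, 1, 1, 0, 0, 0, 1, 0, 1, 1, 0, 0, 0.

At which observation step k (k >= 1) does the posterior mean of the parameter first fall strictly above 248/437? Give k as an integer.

obs 1: x=1 → posterior Beta(5/2, 9/4)
obs 2: x=1 → posterior Beta(7/2, 9/4)
obs 3: x=1 → posterior Beta(9/2, 9/4)
obs 4: x=1 → posterior Beta(11/2, 9/4)
obs 5: x=0 → posterior Beta(11/2, 13/4)
obs 6: x=0 → posterior Beta(11/2, 17/4)
obs 7: x=0 → posterior Beta(11/2, 21/4)
obs 8: x=1 → posterior Beta(13/2, 21/4)
obs 9: x=0 → posterior Beta(13/2, 25/4)
obs 10: x=1 → posterior Beta(15/2, 25/4)
obs 11: x=1 → posterior Beta(17/2, 25/4)
obs 12: x=0 → posterior Beta(17/2, 29/4)
obs 13: x=0 → posterior Beta(17/2, 33/4)
obs 14: x=0 → posterior Beta(17/2, 37/4)

k = 2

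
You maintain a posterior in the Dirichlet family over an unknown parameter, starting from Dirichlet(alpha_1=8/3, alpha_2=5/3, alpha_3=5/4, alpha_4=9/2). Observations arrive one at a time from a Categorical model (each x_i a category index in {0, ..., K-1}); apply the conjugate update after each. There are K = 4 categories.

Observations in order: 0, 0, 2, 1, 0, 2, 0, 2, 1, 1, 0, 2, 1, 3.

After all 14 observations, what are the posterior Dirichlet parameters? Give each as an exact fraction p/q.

alpha_1=23/3, alpha_2=17/3, alpha_3=21/4, alpha_4=11/2

obs 1: x=0 → posterior Dirichlet(11/3, 5/3, 5/4, 9/2)
obs 2: x=0 → posterior Dirichlet(14/3, 5/3, 5/4, 9/2)
obs 3: x=2 → posterior Dirichlet(14/3, 5/3, 9/4, 9/2)
obs 4: x=1 → posterior Dirichlet(14/3, 8/3, 9/4, 9/2)
obs 5: x=0 → posterior Dirichlet(17/3, 8/3, 9/4, 9/2)
obs 6: x=2 → posterior Dirichlet(17/3, 8/3, 13/4, 9/2)
obs 7: x=0 → posterior Dirichlet(20/3, 8/3, 13/4, 9/2)
obs 8: x=2 → posterior Dirichlet(20/3, 8/3, 17/4, 9/2)
obs 9: x=1 → posterior Dirichlet(20/3, 11/3, 17/4, 9/2)
obs 10: x=1 → posterior Dirichlet(20/3, 14/3, 17/4, 9/2)
obs 11: x=0 → posterior Dirichlet(23/3, 14/3, 17/4, 9/2)
obs 12: x=2 → posterior Dirichlet(23/3, 14/3, 21/4, 9/2)
obs 13: x=1 → posterior Dirichlet(23/3, 17/3, 21/4, 9/2)
obs 14: x=3 → posterior Dirichlet(23/3, 17/3, 21/4, 11/2)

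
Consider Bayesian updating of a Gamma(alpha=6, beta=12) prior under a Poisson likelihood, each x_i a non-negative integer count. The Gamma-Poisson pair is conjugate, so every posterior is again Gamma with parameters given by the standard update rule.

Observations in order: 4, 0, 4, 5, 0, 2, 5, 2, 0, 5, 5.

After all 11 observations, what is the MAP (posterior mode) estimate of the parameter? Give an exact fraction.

37/23

obs 1: x=4 → posterior Gamma(10, 13)
obs 2: x=0 → posterior Gamma(10, 14)
obs 3: x=4 → posterior Gamma(14, 15)
obs 4: x=5 → posterior Gamma(19, 16)
obs 5: x=0 → posterior Gamma(19, 17)
obs 6: x=2 → posterior Gamma(21, 18)
obs 7: x=5 → posterior Gamma(26, 19)
obs 8: x=2 → posterior Gamma(28, 20)
obs 9: x=0 → posterior Gamma(28, 21)
obs 10: x=5 → posterior Gamma(33, 22)
obs 11: x=5 → posterior Gamma(38, 23)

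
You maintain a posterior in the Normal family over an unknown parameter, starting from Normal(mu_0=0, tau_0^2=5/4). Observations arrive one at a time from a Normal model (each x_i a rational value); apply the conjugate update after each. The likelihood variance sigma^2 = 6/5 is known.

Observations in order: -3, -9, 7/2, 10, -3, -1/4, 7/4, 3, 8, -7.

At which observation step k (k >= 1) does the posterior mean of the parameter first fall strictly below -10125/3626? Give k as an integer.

obs 1: x=-3 → posterior Normal(-75/49, 30/49)
obs 2: x=-9 → posterior Normal(-150/37, 15/37)
obs 3: x=7/2 → posterior Normal(-425/198, 10/33)
obs 4: x=10 → posterior Normal(75/248, 15/62)
obs 5: x=-3 → posterior Normal(-75/298, 30/149)
obs 6: x=-1/4 → posterior Normal(-175/696, 5/29)
obs 7: x=7/4 → posterior Normal(0, 30/199)
obs 8: x=3 → posterior Normal(75/224, 15/112)
obs 9: x=8 → posterior Normal(275/249, 10/83)
obs 10: x=-7 → posterior Normal(50/137, 15/137)

k = 2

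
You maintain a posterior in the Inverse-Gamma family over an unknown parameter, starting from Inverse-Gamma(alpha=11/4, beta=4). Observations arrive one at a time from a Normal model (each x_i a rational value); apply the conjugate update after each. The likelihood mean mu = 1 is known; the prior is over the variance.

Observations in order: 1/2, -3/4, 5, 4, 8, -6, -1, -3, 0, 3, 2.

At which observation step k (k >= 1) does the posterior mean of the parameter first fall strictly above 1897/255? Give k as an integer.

obs 1: x=1/2 → posterior Inverse-Gamma(13/4, 33/8)
obs 2: x=-3/4 → posterior Inverse-Gamma(15/4, 181/32)
obs 3: x=5 → posterior Inverse-Gamma(17/4, 437/32)
obs 4: x=4 → posterior Inverse-Gamma(19/4, 581/32)
obs 5: x=8 → posterior Inverse-Gamma(21/4, 1365/32)
obs 6: x=-6 → posterior Inverse-Gamma(23/4, 2149/32)
obs 7: x=-1 → posterior Inverse-Gamma(25/4, 2213/32)
obs 8: x=-3 → posterior Inverse-Gamma(27/4, 2469/32)
obs 9: x=0 → posterior Inverse-Gamma(29/4, 2485/32)
obs 10: x=3 → posterior Inverse-Gamma(31/4, 2549/32)
obs 11: x=2 → posterior Inverse-Gamma(33/4, 2565/32)

k = 5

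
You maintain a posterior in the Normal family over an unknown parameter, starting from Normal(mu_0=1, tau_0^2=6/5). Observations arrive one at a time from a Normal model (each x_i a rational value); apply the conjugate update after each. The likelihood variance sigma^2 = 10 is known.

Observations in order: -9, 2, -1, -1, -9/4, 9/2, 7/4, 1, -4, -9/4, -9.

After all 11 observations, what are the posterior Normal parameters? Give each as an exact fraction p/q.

mu_0=-131/232, tau_0^2=15/29

obs 1: x=-9 → posterior Normal(-1/14, 15/14)
obs 2: x=2 → posterior Normal(4/31, 30/31)
obs 3: x=-1 → posterior Normal(1/34, 15/17)
obs 4: x=-1 → posterior Normal(-2/37, 30/37)
obs 5: x=-9/4 → posterior Normal(-7/32, 3/4)
obs 6: x=9/2 → posterior Normal(19/172, 30/43)
obs 7: x=7/4 → posterior Normal(5/23, 15/23)
obs 8: x=1 → posterior Normal(13/49, 30/49)
obs 9: x=-4 → posterior Normal(1/52, 15/26)
obs 10: x=-9/4 → posterior Normal(-23/220, 6/11)
obs 11: x=-9 → posterior Normal(-131/232, 15/29)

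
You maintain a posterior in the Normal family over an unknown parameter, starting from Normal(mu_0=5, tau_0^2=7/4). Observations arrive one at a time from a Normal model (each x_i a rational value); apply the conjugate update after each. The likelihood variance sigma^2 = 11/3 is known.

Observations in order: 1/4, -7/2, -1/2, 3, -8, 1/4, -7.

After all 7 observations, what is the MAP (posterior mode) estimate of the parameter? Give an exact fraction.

obs 1: x=1/4 → posterior Normal(901/260, 77/65)
obs 2: x=-7/2 → posterior Normal(607/344, 77/86)
obs 3: x=-1/2 → posterior Normal(565/428, 77/107)
obs 4: x=3 → posterior Normal(817/512, 77/128)
obs 5: x=-8 → posterior Normal(145/596, 77/149)
obs 6: x=1/4 → posterior Normal(83/340, 77/170)
obs 7: x=-7 → posterior Normal(-211/382, 77/191)

-211/382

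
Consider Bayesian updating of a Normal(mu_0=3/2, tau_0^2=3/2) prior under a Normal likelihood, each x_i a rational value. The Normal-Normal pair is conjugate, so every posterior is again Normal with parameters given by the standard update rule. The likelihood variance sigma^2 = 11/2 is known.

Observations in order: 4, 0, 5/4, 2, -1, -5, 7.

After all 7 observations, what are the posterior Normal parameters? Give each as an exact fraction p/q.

mu_0=165/128, tau_0^2=33/64

obs 1: x=4 → posterior Normal(57/28, 33/28)
obs 2: x=0 → posterior Normal(57/34, 33/34)
obs 3: x=5/4 → posterior Normal(129/80, 33/40)
obs 4: x=2 → posterior Normal(153/92, 33/46)
obs 5: x=-1 → posterior Normal(141/104, 33/52)
obs 6: x=-5 → posterior Normal(81/116, 33/58)
obs 7: x=7 → posterior Normal(165/128, 33/64)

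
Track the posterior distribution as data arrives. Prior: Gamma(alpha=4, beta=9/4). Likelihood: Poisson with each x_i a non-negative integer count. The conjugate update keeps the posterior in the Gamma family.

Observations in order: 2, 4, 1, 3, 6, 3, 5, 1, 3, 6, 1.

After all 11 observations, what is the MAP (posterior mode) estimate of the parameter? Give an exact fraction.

152/53

obs 1: x=2 → posterior Gamma(6, 13/4)
obs 2: x=4 → posterior Gamma(10, 17/4)
obs 3: x=1 → posterior Gamma(11, 21/4)
obs 4: x=3 → posterior Gamma(14, 25/4)
obs 5: x=6 → posterior Gamma(20, 29/4)
obs 6: x=3 → posterior Gamma(23, 33/4)
obs 7: x=5 → posterior Gamma(28, 37/4)
obs 8: x=1 → posterior Gamma(29, 41/4)
obs 9: x=3 → posterior Gamma(32, 45/4)
obs 10: x=6 → posterior Gamma(38, 49/4)
obs 11: x=1 → posterior Gamma(39, 53/4)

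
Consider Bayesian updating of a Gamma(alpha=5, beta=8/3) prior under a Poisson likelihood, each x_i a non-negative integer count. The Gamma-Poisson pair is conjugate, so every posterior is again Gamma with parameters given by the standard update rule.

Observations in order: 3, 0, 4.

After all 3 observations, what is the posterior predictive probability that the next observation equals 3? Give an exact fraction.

obs 1: x=3 → posterior Gamma(8, 11/3)
obs 2: x=0 → posterior Gamma(8, 14/3)
obs 3: x=4 → posterior Gamma(12, 17/3)

1431502836873522777/8192000000000000000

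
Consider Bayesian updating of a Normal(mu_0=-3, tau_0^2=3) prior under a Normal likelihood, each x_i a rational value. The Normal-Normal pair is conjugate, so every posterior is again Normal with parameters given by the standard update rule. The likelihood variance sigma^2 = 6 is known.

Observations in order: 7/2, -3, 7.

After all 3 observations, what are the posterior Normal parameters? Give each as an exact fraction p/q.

mu_0=3/10, tau_0^2=6/5

obs 1: x=7/2 → posterior Normal(-5/6, 2)
obs 2: x=-3 → posterior Normal(-11/8, 3/2)
obs 3: x=7 → posterior Normal(3/10, 6/5)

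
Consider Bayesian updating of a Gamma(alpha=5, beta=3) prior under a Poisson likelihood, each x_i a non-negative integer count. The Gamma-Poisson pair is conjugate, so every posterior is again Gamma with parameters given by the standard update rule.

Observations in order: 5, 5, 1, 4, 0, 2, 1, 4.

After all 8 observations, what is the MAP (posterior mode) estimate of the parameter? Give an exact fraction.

26/11

obs 1: x=5 → posterior Gamma(10, 4)
obs 2: x=5 → posterior Gamma(15, 5)
obs 3: x=1 → posterior Gamma(16, 6)
obs 4: x=4 → posterior Gamma(20, 7)
obs 5: x=0 → posterior Gamma(20, 8)
obs 6: x=2 → posterior Gamma(22, 9)
obs 7: x=1 → posterior Gamma(23, 10)
obs 8: x=4 → posterior Gamma(27, 11)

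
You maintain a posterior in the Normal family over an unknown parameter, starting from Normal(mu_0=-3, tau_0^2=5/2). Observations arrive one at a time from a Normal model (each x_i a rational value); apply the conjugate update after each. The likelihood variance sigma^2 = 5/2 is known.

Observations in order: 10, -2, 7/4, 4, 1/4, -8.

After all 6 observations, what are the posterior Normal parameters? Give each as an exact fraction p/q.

obs 1: x=10 → posterior Normal(7/2, 5/4)
obs 2: x=-2 → posterior Normal(5/3, 5/6)
obs 3: x=7/4 → posterior Normal(27/16, 5/8)
obs 4: x=4 → posterior Normal(43/20, 1/2)
obs 5: x=1/4 → posterior Normal(11/6, 5/12)
obs 6: x=-8 → posterior Normal(3/7, 5/14)

mu_0=3/7, tau_0^2=5/14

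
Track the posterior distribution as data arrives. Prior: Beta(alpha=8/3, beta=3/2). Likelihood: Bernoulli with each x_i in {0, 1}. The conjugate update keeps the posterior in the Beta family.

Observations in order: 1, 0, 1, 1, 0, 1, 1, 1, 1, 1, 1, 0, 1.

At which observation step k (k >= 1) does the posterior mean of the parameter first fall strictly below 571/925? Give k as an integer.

obs 1: x=1 → posterior Beta(11/3, 3/2)
obs 2: x=0 → posterior Beta(11/3, 5/2)
obs 3: x=1 → posterior Beta(14/3, 5/2)
obs 4: x=1 → posterior Beta(17/3, 5/2)
obs 5: x=0 → posterior Beta(17/3, 7/2)
obs 6: x=1 → posterior Beta(20/3, 7/2)
obs 7: x=1 → posterior Beta(23/3, 7/2)
obs 8: x=1 → posterior Beta(26/3, 7/2)
obs 9: x=1 → posterior Beta(29/3, 7/2)
obs 10: x=1 → posterior Beta(32/3, 7/2)
obs 11: x=1 → posterior Beta(35/3, 7/2)
obs 12: x=0 → posterior Beta(35/3, 9/2)
obs 13: x=1 → posterior Beta(38/3, 9/2)

k = 2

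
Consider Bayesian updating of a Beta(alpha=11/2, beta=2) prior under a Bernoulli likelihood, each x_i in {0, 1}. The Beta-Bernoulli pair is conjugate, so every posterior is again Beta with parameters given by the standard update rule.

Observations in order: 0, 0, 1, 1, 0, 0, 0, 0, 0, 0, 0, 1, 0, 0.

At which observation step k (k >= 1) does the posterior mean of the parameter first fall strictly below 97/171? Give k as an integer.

k = 6

obs 1: x=0 → posterior Beta(11/2, 3)
obs 2: x=0 → posterior Beta(11/2, 4)
obs 3: x=1 → posterior Beta(13/2, 4)
obs 4: x=1 → posterior Beta(15/2, 4)
obs 5: x=0 → posterior Beta(15/2, 5)
obs 6: x=0 → posterior Beta(15/2, 6)
obs 7: x=0 → posterior Beta(15/2, 7)
obs 8: x=0 → posterior Beta(15/2, 8)
obs 9: x=0 → posterior Beta(15/2, 9)
obs 10: x=0 → posterior Beta(15/2, 10)
obs 11: x=0 → posterior Beta(15/2, 11)
obs 12: x=1 → posterior Beta(17/2, 11)
obs 13: x=0 → posterior Beta(17/2, 12)
obs 14: x=0 → posterior Beta(17/2, 13)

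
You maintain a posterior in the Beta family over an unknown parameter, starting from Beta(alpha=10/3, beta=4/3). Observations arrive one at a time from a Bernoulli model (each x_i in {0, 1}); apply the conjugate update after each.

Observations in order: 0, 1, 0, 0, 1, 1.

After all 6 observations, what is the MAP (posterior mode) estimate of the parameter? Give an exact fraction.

obs 1: x=0 → posterior Beta(10/3, 7/3)
obs 2: x=1 → posterior Beta(13/3, 7/3)
obs 3: x=0 → posterior Beta(13/3, 10/3)
obs 4: x=0 → posterior Beta(13/3, 13/3)
obs 5: x=1 → posterior Beta(16/3, 13/3)
obs 6: x=1 → posterior Beta(19/3, 13/3)

8/13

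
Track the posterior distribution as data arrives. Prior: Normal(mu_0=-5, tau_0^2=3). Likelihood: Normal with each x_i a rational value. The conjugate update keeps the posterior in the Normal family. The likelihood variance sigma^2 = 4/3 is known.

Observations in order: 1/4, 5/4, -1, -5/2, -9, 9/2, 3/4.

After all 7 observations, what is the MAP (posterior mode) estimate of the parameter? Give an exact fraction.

obs 1: x=1/4 → posterior Normal(-71/52, 12/13)
obs 2: x=5/4 → posterior Normal(-13/44, 6/11)
obs 3: x=-1 → posterior Normal(-1/2, 12/31)
obs 4: x=-5/2 → posterior Normal(-19/20, 3/10)
obs 5: x=-9 → posterior Normal(-17/7, 12/49)
obs 6: x=9/2 → posterior Normal(-157/116, 6/29)
obs 7: x=3/4 → posterior Normal(-287/268, 12/67)

-287/268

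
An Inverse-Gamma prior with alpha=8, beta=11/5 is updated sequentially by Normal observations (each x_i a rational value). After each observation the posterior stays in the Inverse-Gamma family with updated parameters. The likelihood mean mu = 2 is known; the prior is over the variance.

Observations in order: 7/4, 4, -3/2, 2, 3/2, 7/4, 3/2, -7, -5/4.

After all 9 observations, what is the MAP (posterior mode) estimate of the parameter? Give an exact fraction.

1003/240

obs 1: x=7/4 → posterior Inverse-Gamma(17/2, 357/160)
obs 2: x=4 → posterior Inverse-Gamma(9, 677/160)
obs 3: x=-3/2 → posterior Inverse-Gamma(19/2, 1657/160)
obs 4: x=2 → posterior Inverse-Gamma(10, 1657/160)
obs 5: x=3/2 → posterior Inverse-Gamma(21/2, 1677/160)
obs 6: x=7/4 → posterior Inverse-Gamma(11, 841/80)
obs 7: x=3/2 → posterior Inverse-Gamma(23/2, 851/80)
obs 8: x=-7 → posterior Inverse-Gamma(12, 4091/80)
obs 9: x=-5/4 → posterior Inverse-Gamma(25/2, 9027/160)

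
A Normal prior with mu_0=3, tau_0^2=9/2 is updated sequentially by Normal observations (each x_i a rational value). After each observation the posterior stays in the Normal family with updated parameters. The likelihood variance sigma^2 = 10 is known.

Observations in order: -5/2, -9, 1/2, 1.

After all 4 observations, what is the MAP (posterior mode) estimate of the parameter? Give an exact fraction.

-15/28

obs 1: x=-5/2 → posterior Normal(75/58, 90/29)
obs 2: x=-9 → posterior Normal(-87/76, 45/19)
obs 3: x=1/2 → posterior Normal(-39/47, 90/47)
obs 4: x=1 → posterior Normal(-15/28, 45/28)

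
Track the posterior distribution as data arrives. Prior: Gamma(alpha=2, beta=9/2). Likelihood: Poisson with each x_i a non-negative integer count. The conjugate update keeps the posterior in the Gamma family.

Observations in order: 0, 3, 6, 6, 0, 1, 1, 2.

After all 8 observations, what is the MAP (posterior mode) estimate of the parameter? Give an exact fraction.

obs 1: x=0 → posterior Gamma(2, 11/2)
obs 2: x=3 → posterior Gamma(5, 13/2)
obs 3: x=6 → posterior Gamma(11, 15/2)
obs 4: x=6 → posterior Gamma(17, 17/2)
obs 5: x=0 → posterior Gamma(17, 19/2)
obs 6: x=1 → posterior Gamma(18, 21/2)
obs 7: x=1 → posterior Gamma(19, 23/2)
obs 8: x=2 → posterior Gamma(21, 25/2)

8/5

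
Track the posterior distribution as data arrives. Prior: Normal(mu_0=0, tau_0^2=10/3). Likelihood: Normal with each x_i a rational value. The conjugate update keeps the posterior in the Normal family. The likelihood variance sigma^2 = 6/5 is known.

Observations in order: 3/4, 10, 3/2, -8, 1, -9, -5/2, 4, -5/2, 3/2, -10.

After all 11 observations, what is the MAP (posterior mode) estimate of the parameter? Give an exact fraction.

obs 1: x=3/4 → posterior Normal(75/136, 15/17)
obs 2: x=10 → posterior Normal(1075/236, 30/59)
obs 3: x=3/2 → posterior Normal(175/48, 5/14)
obs 4: x=-8 → posterior Normal(425/436, 30/109)
obs 5: x=1 → posterior Normal(525/536, 15/67)
obs 6: x=-9 → posterior Normal(-125/212, 10/53)
obs 7: x=-5/2 → posterior Normal(-625/736, 15/92)
obs 8: x=4 → posterior Normal(-225/836, 30/209)
obs 9: x=-5/2 → posterior Normal(-475/936, 5/39)
obs 10: x=3/2 → posterior Normal(-325/1036, 30/259)
obs 11: x=-10 → posterior Normal(-1325/1136, 15/142)

-1325/1136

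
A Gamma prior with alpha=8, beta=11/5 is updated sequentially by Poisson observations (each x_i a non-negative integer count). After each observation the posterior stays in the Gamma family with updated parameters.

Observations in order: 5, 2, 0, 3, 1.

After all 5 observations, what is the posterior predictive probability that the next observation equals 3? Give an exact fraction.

obs 1: x=5 → posterior Gamma(13, 16/5)
obs 2: x=2 → posterior Gamma(15, 21/5)
obs 3: x=0 → posterior Gamma(15, 26/5)
obs 4: x=3 → posterior Gamma(18, 31/5)
obs 5: x=1 → posterior Gamma(19, 36/5)

61731832418965855243839115100160000/302862043149743582494593171234930481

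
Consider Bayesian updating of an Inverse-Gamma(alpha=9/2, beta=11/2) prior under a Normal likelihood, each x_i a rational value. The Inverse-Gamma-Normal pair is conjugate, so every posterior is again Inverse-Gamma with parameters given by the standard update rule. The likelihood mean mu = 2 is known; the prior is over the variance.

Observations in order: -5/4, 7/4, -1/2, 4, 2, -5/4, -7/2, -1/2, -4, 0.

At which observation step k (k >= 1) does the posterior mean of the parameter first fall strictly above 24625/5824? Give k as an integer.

k = 7

obs 1: x=-5/4 → posterior Inverse-Gamma(5, 345/32)
obs 2: x=7/4 → posterior Inverse-Gamma(11/2, 173/16)
obs 3: x=-1/2 → posterior Inverse-Gamma(6, 223/16)
obs 4: x=4 → posterior Inverse-Gamma(13/2, 255/16)
obs 5: x=2 → posterior Inverse-Gamma(7, 255/16)
obs 6: x=-5/4 → posterior Inverse-Gamma(15/2, 679/32)
obs 7: x=-7/2 → posterior Inverse-Gamma(8, 1163/32)
obs 8: x=-1/2 → posterior Inverse-Gamma(17/2, 1263/32)
obs 9: x=-4 → posterior Inverse-Gamma(9, 1839/32)
obs 10: x=0 → posterior Inverse-Gamma(19/2, 1903/32)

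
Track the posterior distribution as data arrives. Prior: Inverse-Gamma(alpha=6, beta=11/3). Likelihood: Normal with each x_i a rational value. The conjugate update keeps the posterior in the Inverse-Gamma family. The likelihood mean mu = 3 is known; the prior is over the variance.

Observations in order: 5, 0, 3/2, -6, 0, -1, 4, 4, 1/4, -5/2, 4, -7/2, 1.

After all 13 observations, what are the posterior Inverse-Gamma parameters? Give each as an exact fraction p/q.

obs 1: x=5 → posterior Inverse-Gamma(13/2, 17/3)
obs 2: x=0 → posterior Inverse-Gamma(7, 61/6)
obs 3: x=3/2 → posterior Inverse-Gamma(15/2, 271/24)
obs 4: x=-6 → posterior Inverse-Gamma(8, 1243/24)
obs 5: x=0 → posterior Inverse-Gamma(17/2, 1351/24)
obs 6: x=-1 → posterior Inverse-Gamma(9, 1543/24)
obs 7: x=4 → posterior Inverse-Gamma(19/2, 1555/24)
obs 8: x=4 → posterior Inverse-Gamma(10, 1567/24)
obs 9: x=1/4 → posterior Inverse-Gamma(21/2, 6631/96)
obs 10: x=-5/2 → posterior Inverse-Gamma(11, 8083/96)
obs 11: x=4 → posterior Inverse-Gamma(23/2, 8131/96)
obs 12: x=-7/2 → posterior Inverse-Gamma(12, 10159/96)
obs 13: x=1 → posterior Inverse-Gamma(25/2, 10351/96)

alpha=25/2, beta=10351/96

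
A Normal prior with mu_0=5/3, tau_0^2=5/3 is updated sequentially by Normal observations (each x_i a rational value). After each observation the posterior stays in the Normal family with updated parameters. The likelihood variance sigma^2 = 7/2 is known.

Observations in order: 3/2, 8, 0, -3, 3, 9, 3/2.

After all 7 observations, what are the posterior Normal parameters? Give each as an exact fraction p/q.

obs 1: x=3/2 → posterior Normal(50/31, 35/31)
obs 2: x=8 → posterior Normal(130/41, 35/41)
obs 3: x=0 → posterior Normal(130/51, 35/51)
obs 4: x=-3 → posterior Normal(100/61, 35/61)
obs 5: x=3 → posterior Normal(130/71, 35/71)
obs 6: x=9 → posterior Normal(220/81, 35/81)
obs 7: x=3/2 → posterior Normal(235/91, 5/13)

mu_0=235/91, tau_0^2=5/13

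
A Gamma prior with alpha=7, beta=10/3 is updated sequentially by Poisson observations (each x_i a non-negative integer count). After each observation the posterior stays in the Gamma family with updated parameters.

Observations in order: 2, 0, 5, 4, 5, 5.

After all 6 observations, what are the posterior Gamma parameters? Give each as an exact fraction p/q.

alpha=28, beta=28/3

obs 1: x=2 → posterior Gamma(9, 13/3)
obs 2: x=0 → posterior Gamma(9, 16/3)
obs 3: x=5 → posterior Gamma(14, 19/3)
obs 4: x=4 → posterior Gamma(18, 22/3)
obs 5: x=5 → posterior Gamma(23, 25/3)
obs 6: x=5 → posterior Gamma(28, 28/3)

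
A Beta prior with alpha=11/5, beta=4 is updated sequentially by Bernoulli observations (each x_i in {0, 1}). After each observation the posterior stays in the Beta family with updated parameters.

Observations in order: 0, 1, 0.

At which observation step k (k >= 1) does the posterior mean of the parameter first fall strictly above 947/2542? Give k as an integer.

k = 2

obs 1: x=0 → posterior Beta(11/5, 5)
obs 2: x=1 → posterior Beta(16/5, 5)
obs 3: x=0 → posterior Beta(16/5, 6)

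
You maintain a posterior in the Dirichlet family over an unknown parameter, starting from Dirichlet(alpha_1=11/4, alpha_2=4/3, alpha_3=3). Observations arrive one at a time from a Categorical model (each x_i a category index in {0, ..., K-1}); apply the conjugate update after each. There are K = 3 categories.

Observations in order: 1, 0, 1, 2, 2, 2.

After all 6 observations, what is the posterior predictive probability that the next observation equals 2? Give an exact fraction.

obs 1: x=1 → posterior Dirichlet(11/4, 7/3, 3)
obs 2: x=0 → posterior Dirichlet(15/4, 7/3, 3)
obs 3: x=1 → posterior Dirichlet(15/4, 10/3, 3)
obs 4: x=2 → posterior Dirichlet(15/4, 10/3, 4)
obs 5: x=2 → posterior Dirichlet(15/4, 10/3, 5)
obs 6: x=2 → posterior Dirichlet(15/4, 10/3, 6)

72/157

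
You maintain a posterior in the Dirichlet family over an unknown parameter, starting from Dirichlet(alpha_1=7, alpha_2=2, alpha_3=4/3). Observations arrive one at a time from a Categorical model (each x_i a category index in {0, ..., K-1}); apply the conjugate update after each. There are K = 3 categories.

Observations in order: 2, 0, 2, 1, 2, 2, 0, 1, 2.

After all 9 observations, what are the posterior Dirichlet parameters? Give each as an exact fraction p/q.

alpha_1=9, alpha_2=4, alpha_3=19/3

obs 1: x=2 → posterior Dirichlet(7, 2, 7/3)
obs 2: x=0 → posterior Dirichlet(8, 2, 7/3)
obs 3: x=2 → posterior Dirichlet(8, 2, 10/3)
obs 4: x=1 → posterior Dirichlet(8, 3, 10/3)
obs 5: x=2 → posterior Dirichlet(8, 3, 13/3)
obs 6: x=2 → posterior Dirichlet(8, 3, 16/3)
obs 7: x=0 → posterior Dirichlet(9, 3, 16/3)
obs 8: x=1 → posterior Dirichlet(9, 4, 16/3)
obs 9: x=2 → posterior Dirichlet(9, 4, 19/3)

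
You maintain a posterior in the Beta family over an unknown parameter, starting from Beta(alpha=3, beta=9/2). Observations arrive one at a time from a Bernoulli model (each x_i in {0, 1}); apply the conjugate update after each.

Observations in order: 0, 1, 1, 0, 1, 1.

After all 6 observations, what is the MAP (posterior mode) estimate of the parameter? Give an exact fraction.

12/23

obs 1: x=0 → posterior Beta(3, 11/2)
obs 2: x=1 → posterior Beta(4, 11/2)
obs 3: x=1 → posterior Beta(5, 11/2)
obs 4: x=0 → posterior Beta(5, 13/2)
obs 5: x=1 → posterior Beta(6, 13/2)
obs 6: x=1 → posterior Beta(7, 13/2)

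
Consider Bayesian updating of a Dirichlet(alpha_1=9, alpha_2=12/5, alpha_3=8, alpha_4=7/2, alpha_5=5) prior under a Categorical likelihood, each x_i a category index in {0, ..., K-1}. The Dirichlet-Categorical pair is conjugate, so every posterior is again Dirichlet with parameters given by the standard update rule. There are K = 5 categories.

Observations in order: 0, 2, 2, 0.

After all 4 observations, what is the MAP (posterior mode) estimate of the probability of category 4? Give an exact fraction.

obs 1: x=0 → posterior Dirichlet(10, 12/5, 8, 7/2, 5)
obs 2: x=2 → posterior Dirichlet(10, 12/5, 9, 7/2, 5)
obs 3: x=2 → posterior Dirichlet(10, 12/5, 10, 7/2, 5)
obs 4: x=0 → posterior Dirichlet(11, 12/5, 10, 7/2, 5)

40/269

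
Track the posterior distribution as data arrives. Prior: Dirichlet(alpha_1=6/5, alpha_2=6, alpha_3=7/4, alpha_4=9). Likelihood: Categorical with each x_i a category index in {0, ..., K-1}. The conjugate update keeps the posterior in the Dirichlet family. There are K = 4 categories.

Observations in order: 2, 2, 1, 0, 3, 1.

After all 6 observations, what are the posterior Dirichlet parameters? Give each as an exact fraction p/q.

obs 1: x=2 → posterior Dirichlet(6/5, 6, 11/4, 9)
obs 2: x=2 → posterior Dirichlet(6/5, 6, 15/4, 9)
obs 3: x=1 → posterior Dirichlet(6/5, 7, 15/4, 9)
obs 4: x=0 → posterior Dirichlet(11/5, 7, 15/4, 9)
obs 5: x=3 → posterior Dirichlet(11/5, 7, 15/4, 10)
obs 6: x=1 → posterior Dirichlet(11/5, 8, 15/4, 10)

alpha_1=11/5, alpha_2=8, alpha_3=15/4, alpha_4=10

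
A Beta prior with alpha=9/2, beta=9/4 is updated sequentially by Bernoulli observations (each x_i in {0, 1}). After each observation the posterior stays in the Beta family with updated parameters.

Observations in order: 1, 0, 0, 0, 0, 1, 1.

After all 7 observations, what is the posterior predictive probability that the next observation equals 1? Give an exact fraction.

obs 1: x=1 → posterior Beta(11/2, 9/4)
obs 2: x=0 → posterior Beta(11/2, 13/4)
obs 3: x=0 → posterior Beta(11/2, 17/4)
obs 4: x=0 → posterior Beta(11/2, 21/4)
obs 5: x=0 → posterior Beta(11/2, 25/4)
obs 6: x=1 → posterior Beta(13/2, 25/4)
obs 7: x=1 → posterior Beta(15/2, 25/4)

6/11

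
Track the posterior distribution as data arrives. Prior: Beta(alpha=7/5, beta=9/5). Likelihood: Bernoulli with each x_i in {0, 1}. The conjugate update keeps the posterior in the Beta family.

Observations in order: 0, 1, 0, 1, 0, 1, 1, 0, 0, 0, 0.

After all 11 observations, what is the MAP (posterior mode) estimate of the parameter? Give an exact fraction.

22/61

obs 1: x=0 → posterior Beta(7/5, 14/5)
obs 2: x=1 → posterior Beta(12/5, 14/5)
obs 3: x=0 → posterior Beta(12/5, 19/5)
obs 4: x=1 → posterior Beta(17/5, 19/5)
obs 5: x=0 → posterior Beta(17/5, 24/5)
obs 6: x=1 → posterior Beta(22/5, 24/5)
obs 7: x=1 → posterior Beta(27/5, 24/5)
obs 8: x=0 → posterior Beta(27/5, 29/5)
obs 9: x=0 → posterior Beta(27/5, 34/5)
obs 10: x=0 → posterior Beta(27/5, 39/5)
obs 11: x=0 → posterior Beta(27/5, 44/5)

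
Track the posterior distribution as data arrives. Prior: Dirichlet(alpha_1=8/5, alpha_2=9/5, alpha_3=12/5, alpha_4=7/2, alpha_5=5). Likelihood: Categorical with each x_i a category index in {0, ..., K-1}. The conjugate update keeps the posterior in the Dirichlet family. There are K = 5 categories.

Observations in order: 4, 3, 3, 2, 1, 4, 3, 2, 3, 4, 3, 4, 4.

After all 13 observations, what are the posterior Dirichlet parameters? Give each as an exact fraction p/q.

obs 1: x=4 → posterior Dirichlet(8/5, 9/5, 12/5, 7/2, 6)
obs 2: x=3 → posterior Dirichlet(8/5, 9/5, 12/5, 9/2, 6)
obs 3: x=3 → posterior Dirichlet(8/5, 9/5, 12/5, 11/2, 6)
obs 4: x=2 → posterior Dirichlet(8/5, 9/5, 17/5, 11/2, 6)
obs 5: x=1 → posterior Dirichlet(8/5, 14/5, 17/5, 11/2, 6)
obs 6: x=4 → posterior Dirichlet(8/5, 14/5, 17/5, 11/2, 7)
obs 7: x=3 → posterior Dirichlet(8/5, 14/5, 17/5, 13/2, 7)
obs 8: x=2 → posterior Dirichlet(8/5, 14/5, 22/5, 13/2, 7)
obs 9: x=3 → posterior Dirichlet(8/5, 14/5, 22/5, 15/2, 7)
obs 10: x=4 → posterior Dirichlet(8/5, 14/5, 22/5, 15/2, 8)
obs 11: x=3 → posterior Dirichlet(8/5, 14/5, 22/5, 17/2, 8)
obs 12: x=4 → posterior Dirichlet(8/5, 14/5, 22/5, 17/2, 9)
obs 13: x=4 → posterior Dirichlet(8/5, 14/5, 22/5, 17/2, 10)

alpha_1=8/5, alpha_2=14/5, alpha_3=22/5, alpha_4=17/2, alpha_5=10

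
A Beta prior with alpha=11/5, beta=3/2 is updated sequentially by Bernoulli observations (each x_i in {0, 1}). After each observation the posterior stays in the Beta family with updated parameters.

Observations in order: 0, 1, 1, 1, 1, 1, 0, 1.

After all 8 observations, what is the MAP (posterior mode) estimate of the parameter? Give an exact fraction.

72/97

obs 1: x=0 → posterior Beta(11/5, 5/2)
obs 2: x=1 → posterior Beta(16/5, 5/2)
obs 3: x=1 → posterior Beta(21/5, 5/2)
obs 4: x=1 → posterior Beta(26/5, 5/2)
obs 5: x=1 → posterior Beta(31/5, 5/2)
obs 6: x=1 → posterior Beta(36/5, 5/2)
obs 7: x=0 → posterior Beta(36/5, 7/2)
obs 8: x=1 → posterior Beta(41/5, 7/2)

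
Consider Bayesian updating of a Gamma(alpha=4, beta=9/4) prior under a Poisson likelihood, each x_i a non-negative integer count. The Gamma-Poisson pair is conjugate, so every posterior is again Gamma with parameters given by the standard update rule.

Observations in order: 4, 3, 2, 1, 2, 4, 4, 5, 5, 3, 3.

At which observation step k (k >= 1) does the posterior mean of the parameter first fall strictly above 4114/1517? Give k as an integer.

k = 8

obs 1: x=4 → posterior Gamma(8, 13/4)
obs 2: x=3 → posterior Gamma(11, 17/4)
obs 3: x=2 → posterior Gamma(13, 21/4)
obs 4: x=1 → posterior Gamma(14, 25/4)
obs 5: x=2 → posterior Gamma(16, 29/4)
obs 6: x=4 → posterior Gamma(20, 33/4)
obs 7: x=4 → posterior Gamma(24, 37/4)
obs 8: x=5 → posterior Gamma(29, 41/4)
obs 9: x=5 → posterior Gamma(34, 45/4)
obs 10: x=3 → posterior Gamma(37, 49/4)
obs 11: x=3 → posterior Gamma(40, 53/4)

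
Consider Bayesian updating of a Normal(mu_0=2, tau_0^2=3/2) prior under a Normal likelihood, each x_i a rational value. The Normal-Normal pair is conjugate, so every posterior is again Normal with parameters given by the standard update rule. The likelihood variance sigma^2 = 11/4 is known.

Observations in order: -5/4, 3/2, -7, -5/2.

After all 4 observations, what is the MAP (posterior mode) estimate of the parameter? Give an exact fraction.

obs 1: x=-5/4 → posterior Normal(29/34, 33/34)
obs 2: x=3/2 → posterior Normal(47/46, 33/46)
obs 3: x=-7 → posterior Normal(-37/58, 33/58)
obs 4: x=-5/2 → posterior Normal(-67/70, 33/70)

-67/70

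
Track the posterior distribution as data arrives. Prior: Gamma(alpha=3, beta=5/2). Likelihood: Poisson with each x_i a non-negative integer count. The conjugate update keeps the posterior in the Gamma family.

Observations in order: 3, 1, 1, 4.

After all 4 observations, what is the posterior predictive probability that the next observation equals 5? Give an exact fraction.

1085504382026634752/32842041778564453125

obs 1: x=3 → posterior Gamma(6, 7/2)
obs 2: x=1 → posterior Gamma(7, 9/2)
obs 3: x=1 → posterior Gamma(8, 11/2)
obs 4: x=4 → posterior Gamma(12, 13/2)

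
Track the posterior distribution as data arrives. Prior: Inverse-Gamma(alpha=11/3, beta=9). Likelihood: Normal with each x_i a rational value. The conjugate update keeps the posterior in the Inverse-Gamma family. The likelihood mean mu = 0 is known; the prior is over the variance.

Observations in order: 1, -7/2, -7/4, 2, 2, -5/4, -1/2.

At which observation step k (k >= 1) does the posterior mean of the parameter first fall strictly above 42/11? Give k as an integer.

k = 2

obs 1: x=1 → posterior Inverse-Gamma(25/6, 19/2)
obs 2: x=-7/2 → posterior Inverse-Gamma(14/3, 125/8)
obs 3: x=-7/4 → posterior Inverse-Gamma(31/6, 549/32)
obs 4: x=2 → posterior Inverse-Gamma(17/3, 613/32)
obs 5: x=2 → posterior Inverse-Gamma(37/6, 677/32)
obs 6: x=-5/4 → posterior Inverse-Gamma(20/3, 351/16)
obs 7: x=-1/2 → posterior Inverse-Gamma(43/6, 353/16)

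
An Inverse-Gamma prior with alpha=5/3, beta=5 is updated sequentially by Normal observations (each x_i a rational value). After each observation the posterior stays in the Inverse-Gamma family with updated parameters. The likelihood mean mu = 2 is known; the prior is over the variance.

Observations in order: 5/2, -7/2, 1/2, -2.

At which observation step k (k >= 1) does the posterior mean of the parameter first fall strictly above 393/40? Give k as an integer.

k = 2

obs 1: x=5/2 → posterior Inverse-Gamma(13/6, 41/8)
obs 2: x=-7/2 → posterior Inverse-Gamma(8/3, 81/4)
obs 3: x=1/2 → posterior Inverse-Gamma(19/6, 171/8)
obs 4: x=-2 → posterior Inverse-Gamma(11/3, 235/8)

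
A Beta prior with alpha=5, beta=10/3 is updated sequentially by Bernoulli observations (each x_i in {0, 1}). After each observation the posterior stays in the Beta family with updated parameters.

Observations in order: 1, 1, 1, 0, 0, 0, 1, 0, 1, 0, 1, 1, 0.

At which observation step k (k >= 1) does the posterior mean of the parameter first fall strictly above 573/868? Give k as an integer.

obs 1: x=1 → posterior Beta(6, 10/3)
obs 2: x=1 → posterior Beta(7, 10/3)
obs 3: x=1 → posterior Beta(8, 10/3)
obs 4: x=0 → posterior Beta(8, 13/3)
obs 5: x=0 → posterior Beta(8, 16/3)
obs 6: x=0 → posterior Beta(8, 19/3)
obs 7: x=1 → posterior Beta(9, 19/3)
obs 8: x=0 → posterior Beta(9, 22/3)
obs 9: x=1 → posterior Beta(10, 22/3)
obs 10: x=0 → posterior Beta(10, 25/3)
obs 11: x=1 → posterior Beta(11, 25/3)
obs 12: x=1 → posterior Beta(12, 25/3)
obs 13: x=0 → posterior Beta(12, 28/3)

k = 2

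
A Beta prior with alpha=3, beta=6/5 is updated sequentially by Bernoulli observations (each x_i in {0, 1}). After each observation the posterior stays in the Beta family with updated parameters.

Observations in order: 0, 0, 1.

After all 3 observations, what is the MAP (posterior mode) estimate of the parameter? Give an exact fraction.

15/26

obs 1: x=0 → posterior Beta(3, 11/5)
obs 2: x=0 → posterior Beta(3, 16/5)
obs 3: x=1 → posterior Beta(4, 16/5)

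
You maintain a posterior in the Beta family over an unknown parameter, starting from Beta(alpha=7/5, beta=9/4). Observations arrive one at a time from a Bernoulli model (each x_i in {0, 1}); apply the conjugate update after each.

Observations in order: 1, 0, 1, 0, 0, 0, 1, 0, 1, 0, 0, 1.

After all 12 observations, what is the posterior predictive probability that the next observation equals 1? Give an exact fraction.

128/313

obs 1: x=1 → posterior Beta(12/5, 9/4)
obs 2: x=0 → posterior Beta(12/5, 13/4)
obs 3: x=1 → posterior Beta(17/5, 13/4)
obs 4: x=0 → posterior Beta(17/5, 17/4)
obs 5: x=0 → posterior Beta(17/5, 21/4)
obs 6: x=0 → posterior Beta(17/5, 25/4)
obs 7: x=1 → posterior Beta(22/5, 25/4)
obs 8: x=0 → posterior Beta(22/5, 29/4)
obs 9: x=1 → posterior Beta(27/5, 29/4)
obs 10: x=0 → posterior Beta(27/5, 33/4)
obs 11: x=0 → posterior Beta(27/5, 37/4)
obs 12: x=1 → posterior Beta(32/5, 37/4)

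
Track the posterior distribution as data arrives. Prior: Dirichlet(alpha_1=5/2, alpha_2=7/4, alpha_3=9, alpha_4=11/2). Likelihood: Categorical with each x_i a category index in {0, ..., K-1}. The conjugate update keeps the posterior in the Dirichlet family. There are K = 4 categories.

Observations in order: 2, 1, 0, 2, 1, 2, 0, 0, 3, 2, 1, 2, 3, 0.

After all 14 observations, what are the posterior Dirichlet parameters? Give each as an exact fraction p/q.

obs 1: x=2 → posterior Dirichlet(5/2, 7/4, 10, 11/2)
obs 2: x=1 → posterior Dirichlet(5/2, 11/4, 10, 11/2)
obs 3: x=0 → posterior Dirichlet(7/2, 11/4, 10, 11/2)
obs 4: x=2 → posterior Dirichlet(7/2, 11/4, 11, 11/2)
obs 5: x=1 → posterior Dirichlet(7/2, 15/4, 11, 11/2)
obs 6: x=2 → posterior Dirichlet(7/2, 15/4, 12, 11/2)
obs 7: x=0 → posterior Dirichlet(9/2, 15/4, 12, 11/2)
obs 8: x=0 → posterior Dirichlet(11/2, 15/4, 12, 11/2)
obs 9: x=3 → posterior Dirichlet(11/2, 15/4, 12, 13/2)
obs 10: x=2 → posterior Dirichlet(11/2, 15/4, 13, 13/2)
obs 11: x=1 → posterior Dirichlet(11/2, 19/4, 13, 13/2)
obs 12: x=2 → posterior Dirichlet(11/2, 19/4, 14, 13/2)
obs 13: x=3 → posterior Dirichlet(11/2, 19/4, 14, 15/2)
obs 14: x=0 → posterior Dirichlet(13/2, 19/4, 14, 15/2)

alpha_1=13/2, alpha_2=19/4, alpha_3=14, alpha_4=15/2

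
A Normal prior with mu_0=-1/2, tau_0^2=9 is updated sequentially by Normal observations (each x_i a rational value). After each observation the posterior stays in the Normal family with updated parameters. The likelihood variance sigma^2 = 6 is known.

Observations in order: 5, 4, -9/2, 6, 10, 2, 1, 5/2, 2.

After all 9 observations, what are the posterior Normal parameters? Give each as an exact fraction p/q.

obs 1: x=5 → posterior Normal(14/5, 18/5)
obs 2: x=4 → posterior Normal(13/4, 9/4)
obs 3: x=-9/2 → posterior Normal(25/22, 18/11)
obs 4: x=6 → posterior Normal(61/28, 9/7)
obs 5: x=10 → posterior Normal(121/34, 18/17)
obs 6: x=2 → posterior Normal(133/40, 9/10)
obs 7: x=1 → posterior Normal(139/46, 18/23)
obs 8: x=5/2 → posterior Normal(77/26, 9/13)
obs 9: x=2 → posterior Normal(83/29, 18/29)

mu_0=83/29, tau_0^2=18/29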